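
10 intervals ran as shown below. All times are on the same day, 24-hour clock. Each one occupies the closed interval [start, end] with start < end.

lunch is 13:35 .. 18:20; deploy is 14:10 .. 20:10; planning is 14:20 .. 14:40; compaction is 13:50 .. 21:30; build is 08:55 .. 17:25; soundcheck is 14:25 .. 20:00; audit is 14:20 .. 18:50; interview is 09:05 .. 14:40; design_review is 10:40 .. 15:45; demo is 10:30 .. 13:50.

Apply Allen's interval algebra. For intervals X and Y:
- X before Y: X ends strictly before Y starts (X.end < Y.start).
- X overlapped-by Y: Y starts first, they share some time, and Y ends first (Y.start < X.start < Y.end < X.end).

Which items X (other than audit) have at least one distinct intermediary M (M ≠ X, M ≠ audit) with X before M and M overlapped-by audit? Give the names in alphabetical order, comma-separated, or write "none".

demo

Target audit = [14:20, 18:50].
Intermediaries M with M overlapped-by audit: soundcheck.
Via soundcheck — items with X before soundcheck: demo.
Union: demo.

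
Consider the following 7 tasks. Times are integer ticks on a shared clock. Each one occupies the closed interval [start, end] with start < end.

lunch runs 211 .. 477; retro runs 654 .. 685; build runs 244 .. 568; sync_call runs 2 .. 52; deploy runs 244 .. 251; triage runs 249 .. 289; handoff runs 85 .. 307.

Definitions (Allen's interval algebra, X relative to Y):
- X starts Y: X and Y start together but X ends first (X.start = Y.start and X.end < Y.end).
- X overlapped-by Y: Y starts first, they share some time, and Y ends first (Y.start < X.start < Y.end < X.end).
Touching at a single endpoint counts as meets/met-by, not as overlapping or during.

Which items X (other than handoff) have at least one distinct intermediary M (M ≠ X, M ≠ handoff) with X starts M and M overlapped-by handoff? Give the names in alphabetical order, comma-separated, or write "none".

Target handoff = [85, 307].
Intermediaries M with M overlapped-by handoff: build, lunch.
Via build — items with X starts build: deploy.
Via lunch — items with X starts lunch: none.
Union: deploy.

deploy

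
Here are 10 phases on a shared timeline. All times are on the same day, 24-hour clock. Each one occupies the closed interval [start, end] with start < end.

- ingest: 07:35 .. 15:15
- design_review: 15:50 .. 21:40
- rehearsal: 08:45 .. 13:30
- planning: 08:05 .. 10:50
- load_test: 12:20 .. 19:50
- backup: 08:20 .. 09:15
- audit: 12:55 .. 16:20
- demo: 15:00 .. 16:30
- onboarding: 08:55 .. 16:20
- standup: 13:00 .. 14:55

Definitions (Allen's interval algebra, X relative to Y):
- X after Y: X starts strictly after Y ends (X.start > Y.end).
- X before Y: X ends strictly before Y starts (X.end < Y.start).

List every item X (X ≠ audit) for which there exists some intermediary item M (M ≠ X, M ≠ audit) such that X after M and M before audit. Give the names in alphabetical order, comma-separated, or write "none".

Target audit = [12:55, 16:20].
Intermediaries M with M before audit: backup, planning.
Via backup — items with X after backup: demo, design_review, load_test, standup.
Via planning — items with X after planning: demo, design_review, load_test, standup.
Union: demo, design_review, load_test, standup.

demo, design_review, load_test, standup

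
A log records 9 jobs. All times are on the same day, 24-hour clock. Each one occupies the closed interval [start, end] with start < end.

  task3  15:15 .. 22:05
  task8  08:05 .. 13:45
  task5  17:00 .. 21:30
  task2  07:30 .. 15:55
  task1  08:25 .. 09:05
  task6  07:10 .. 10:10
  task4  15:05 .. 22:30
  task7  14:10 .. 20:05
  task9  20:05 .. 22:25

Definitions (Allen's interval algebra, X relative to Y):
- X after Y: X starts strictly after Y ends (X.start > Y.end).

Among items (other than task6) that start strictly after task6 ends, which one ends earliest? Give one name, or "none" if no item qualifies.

task7

Target task6 = [07:10, 10:10].
task1 [08:25, 09:05] → during → excluded.
task2 [07:30, 15:55] → overlapped-by → excluded.
task3 [15:15, 22:05] → after → candidate.
task4 [15:05, 22:30] → after → candidate.
task5 [17:00, 21:30] → after → candidate.
task7 [14:10, 20:05] → after → candidate.
task8 [08:05, 13:45] → overlapped-by → excluded.
task9 [20:05, 22:25] → after → candidate.
Among candidates, earliest end is 20:05 → task7.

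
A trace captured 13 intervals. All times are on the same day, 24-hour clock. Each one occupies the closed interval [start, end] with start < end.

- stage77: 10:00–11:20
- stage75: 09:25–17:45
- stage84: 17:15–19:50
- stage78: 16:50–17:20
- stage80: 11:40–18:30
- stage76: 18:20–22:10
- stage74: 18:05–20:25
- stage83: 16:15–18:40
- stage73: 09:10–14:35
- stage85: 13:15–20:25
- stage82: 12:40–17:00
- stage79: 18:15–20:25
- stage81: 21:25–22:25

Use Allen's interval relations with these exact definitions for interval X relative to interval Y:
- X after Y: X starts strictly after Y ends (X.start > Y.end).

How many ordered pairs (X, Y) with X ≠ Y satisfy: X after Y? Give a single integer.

36

Checking all 156 ordered pairs for relation 'after'; matching pairs in alphabetical order:
(stage74, stage73): stage74 after stage73 ✓
(stage74, stage75): stage74 after stage75 ✓
(stage74, stage77): stage74 after stage77 ✓
(stage74, stage78): stage74 after stage78 ✓
(stage74, stage82): stage74 after stage82 ✓
(stage76, stage73): stage76 after stage73 ✓
(stage76, stage75): stage76 after stage75 ✓
(stage76, stage77): stage76 after stage77 ✓
(stage76, stage78): stage76 after stage78 ✓
(stage76, stage82): stage76 after stage82 ✓
(stage78, stage73): stage78 after stage73 ✓
(stage78, stage77): stage78 after stage77 ✓
(stage79, stage73): stage79 after stage73 ✓
(stage79, stage75): stage79 after stage75 ✓
(stage79, stage77): stage79 after stage77 ✓
(stage79, stage78): stage79 after stage78 ✓
(stage79, stage82): stage79 after stage82 ✓
(stage80, stage77): stage80 after stage77 ✓
(stage81, stage73): stage81 after stage73 ✓
(stage81, stage74): stage81 after stage74 ✓
(stage81, stage75): stage81 after stage75 ✓
(stage81, stage77): stage81 after stage77 ✓
(stage81, stage78): stage81 after stage78 ✓
(stage81, stage79): stage81 after stage79 ✓
... plus 12 further pairs not listed.
Count: 36.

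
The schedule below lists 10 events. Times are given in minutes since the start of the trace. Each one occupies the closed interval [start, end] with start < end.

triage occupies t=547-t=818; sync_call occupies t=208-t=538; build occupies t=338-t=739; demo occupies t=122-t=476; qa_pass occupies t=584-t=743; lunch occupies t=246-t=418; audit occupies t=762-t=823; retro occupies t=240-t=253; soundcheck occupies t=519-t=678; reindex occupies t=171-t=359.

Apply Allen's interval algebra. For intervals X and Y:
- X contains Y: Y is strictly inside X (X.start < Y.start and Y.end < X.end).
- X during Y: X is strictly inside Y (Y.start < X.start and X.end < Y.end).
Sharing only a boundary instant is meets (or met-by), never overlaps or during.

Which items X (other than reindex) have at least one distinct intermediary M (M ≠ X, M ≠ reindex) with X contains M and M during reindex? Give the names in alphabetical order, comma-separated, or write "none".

Target reindex = [t=171, t=359].
Intermediaries M with M during reindex: retro.
Via retro — items with X contains retro: demo, sync_call.
Union: demo, sync_call.

demo, sync_call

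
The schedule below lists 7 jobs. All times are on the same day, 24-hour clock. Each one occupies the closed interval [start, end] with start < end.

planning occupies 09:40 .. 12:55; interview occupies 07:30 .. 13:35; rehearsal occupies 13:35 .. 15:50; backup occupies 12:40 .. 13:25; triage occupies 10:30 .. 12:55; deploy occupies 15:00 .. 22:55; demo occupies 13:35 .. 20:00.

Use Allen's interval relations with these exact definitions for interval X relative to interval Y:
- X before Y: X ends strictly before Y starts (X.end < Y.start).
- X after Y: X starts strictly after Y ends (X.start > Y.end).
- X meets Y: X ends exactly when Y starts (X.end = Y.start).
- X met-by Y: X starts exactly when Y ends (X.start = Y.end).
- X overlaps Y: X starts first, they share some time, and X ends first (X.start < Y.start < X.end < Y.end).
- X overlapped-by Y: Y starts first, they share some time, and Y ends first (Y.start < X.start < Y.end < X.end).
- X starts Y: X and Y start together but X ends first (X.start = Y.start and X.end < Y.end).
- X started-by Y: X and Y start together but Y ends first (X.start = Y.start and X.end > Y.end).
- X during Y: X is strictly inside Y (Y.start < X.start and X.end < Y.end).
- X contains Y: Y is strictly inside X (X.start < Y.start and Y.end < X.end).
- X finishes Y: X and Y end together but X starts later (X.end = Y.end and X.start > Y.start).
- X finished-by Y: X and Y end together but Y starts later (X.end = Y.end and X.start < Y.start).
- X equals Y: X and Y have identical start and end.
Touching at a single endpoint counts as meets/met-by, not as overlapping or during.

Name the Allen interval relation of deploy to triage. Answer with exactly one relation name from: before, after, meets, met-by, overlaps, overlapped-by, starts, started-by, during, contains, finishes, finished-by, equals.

deploy = [15:00, 22:55]; triage = [10:30, 12:55].
Compare endpoints: deploy.start > triage.start, deploy.start > triage.end, deploy.end > triage.start, deploy.end > triage.end.
That pattern is 'after'.

after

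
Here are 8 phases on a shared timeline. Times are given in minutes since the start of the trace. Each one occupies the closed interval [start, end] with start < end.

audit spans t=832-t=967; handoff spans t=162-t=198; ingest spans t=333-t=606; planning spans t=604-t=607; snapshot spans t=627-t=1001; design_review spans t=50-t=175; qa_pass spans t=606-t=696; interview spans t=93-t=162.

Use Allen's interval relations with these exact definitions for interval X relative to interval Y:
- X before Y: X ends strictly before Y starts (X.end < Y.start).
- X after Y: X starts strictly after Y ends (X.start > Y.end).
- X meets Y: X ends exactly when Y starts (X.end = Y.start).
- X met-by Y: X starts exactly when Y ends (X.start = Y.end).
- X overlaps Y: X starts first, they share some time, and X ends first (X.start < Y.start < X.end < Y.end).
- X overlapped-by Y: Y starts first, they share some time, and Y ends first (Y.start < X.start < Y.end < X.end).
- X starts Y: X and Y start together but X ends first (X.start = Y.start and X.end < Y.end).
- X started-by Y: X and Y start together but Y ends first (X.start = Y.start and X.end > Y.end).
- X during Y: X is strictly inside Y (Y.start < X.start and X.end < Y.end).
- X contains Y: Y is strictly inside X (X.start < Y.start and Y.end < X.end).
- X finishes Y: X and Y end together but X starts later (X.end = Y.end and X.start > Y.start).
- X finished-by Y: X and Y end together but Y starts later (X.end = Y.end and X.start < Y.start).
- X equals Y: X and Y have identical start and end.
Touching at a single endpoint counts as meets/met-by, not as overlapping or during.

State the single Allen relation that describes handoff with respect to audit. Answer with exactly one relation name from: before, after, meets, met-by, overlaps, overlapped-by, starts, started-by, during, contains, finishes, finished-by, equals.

handoff = [t=162, t=198]; audit = [t=832, t=967].
Compare endpoints: handoff.start < audit.start, handoff.start < audit.end, handoff.end < audit.start, handoff.end < audit.end.
That pattern is 'before'.

before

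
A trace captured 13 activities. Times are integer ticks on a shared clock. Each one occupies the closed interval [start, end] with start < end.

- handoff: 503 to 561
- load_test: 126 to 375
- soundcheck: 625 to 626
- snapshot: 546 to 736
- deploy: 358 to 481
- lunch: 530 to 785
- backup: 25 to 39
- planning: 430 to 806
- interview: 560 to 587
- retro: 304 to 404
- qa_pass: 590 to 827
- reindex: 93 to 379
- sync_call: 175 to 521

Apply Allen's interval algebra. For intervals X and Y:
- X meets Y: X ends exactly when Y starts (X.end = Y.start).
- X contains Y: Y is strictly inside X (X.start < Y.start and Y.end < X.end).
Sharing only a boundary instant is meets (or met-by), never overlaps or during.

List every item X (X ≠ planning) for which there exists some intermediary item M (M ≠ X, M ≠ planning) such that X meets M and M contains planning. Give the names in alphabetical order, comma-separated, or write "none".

none

Target planning = [430, 806].
Intermediaries M with M contains planning: none.
Union: none.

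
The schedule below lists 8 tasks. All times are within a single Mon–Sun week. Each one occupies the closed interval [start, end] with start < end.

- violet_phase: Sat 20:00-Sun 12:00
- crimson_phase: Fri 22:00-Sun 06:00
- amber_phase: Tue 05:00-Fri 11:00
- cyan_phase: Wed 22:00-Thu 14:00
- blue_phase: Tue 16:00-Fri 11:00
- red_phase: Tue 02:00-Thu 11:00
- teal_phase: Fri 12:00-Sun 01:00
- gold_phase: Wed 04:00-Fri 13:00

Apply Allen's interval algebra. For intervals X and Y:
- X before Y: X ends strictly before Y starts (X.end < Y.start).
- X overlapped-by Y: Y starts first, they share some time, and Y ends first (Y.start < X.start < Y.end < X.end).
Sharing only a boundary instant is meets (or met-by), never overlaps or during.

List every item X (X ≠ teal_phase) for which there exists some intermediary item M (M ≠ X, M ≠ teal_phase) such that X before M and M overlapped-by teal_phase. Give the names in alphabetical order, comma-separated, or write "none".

Target teal_phase = [Fri 12:00, Sun 01:00].
Intermediaries M with M overlapped-by teal_phase: crimson_phase, violet_phase.
Via crimson_phase — items with X before crimson_phase: amber_phase, blue_phase, cyan_phase, gold_phase, red_phase.
Via violet_phase — items with X before violet_phase: amber_phase, blue_phase, cyan_phase, gold_phase, red_phase.
Union: amber_phase, blue_phase, cyan_phase, gold_phase, red_phase.

amber_phase, blue_phase, cyan_phase, gold_phase, red_phase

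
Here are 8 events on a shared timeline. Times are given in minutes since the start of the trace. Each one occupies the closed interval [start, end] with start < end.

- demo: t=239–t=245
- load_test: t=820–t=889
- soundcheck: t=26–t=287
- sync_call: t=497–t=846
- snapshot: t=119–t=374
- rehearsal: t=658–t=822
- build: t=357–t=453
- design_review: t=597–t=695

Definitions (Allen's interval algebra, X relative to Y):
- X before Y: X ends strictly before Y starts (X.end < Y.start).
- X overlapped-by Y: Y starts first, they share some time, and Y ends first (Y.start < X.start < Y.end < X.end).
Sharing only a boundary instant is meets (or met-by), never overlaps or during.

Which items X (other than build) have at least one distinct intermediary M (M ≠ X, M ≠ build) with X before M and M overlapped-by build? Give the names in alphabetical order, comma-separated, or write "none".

Target build = [t=357, t=453].
Intermediaries M with M overlapped-by build: none.
Union: none.

none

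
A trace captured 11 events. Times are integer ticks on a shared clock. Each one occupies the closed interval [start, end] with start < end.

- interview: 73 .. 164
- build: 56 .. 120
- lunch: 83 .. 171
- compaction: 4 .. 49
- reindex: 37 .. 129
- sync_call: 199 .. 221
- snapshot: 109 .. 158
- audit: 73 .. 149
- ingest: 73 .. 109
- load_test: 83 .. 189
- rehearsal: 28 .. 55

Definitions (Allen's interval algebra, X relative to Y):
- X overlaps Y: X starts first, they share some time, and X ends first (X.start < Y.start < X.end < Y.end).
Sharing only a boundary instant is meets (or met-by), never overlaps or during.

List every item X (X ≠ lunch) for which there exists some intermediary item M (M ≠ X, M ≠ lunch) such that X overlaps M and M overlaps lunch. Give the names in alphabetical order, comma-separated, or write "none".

Target lunch = [83, 171].
Intermediaries M with M overlaps lunch: audit, build, ingest, interview, reindex.
Via audit — items with X overlaps audit: build, reindex.
Via build — items with X overlaps build: none.
Via ingest — items with X overlaps ingest: none.
Via interview — items with X overlaps interview: build, reindex.
Via reindex — items with X overlaps reindex: compaction, rehearsal.
Union: build, compaction, rehearsal, reindex.

build, compaction, rehearsal, reindex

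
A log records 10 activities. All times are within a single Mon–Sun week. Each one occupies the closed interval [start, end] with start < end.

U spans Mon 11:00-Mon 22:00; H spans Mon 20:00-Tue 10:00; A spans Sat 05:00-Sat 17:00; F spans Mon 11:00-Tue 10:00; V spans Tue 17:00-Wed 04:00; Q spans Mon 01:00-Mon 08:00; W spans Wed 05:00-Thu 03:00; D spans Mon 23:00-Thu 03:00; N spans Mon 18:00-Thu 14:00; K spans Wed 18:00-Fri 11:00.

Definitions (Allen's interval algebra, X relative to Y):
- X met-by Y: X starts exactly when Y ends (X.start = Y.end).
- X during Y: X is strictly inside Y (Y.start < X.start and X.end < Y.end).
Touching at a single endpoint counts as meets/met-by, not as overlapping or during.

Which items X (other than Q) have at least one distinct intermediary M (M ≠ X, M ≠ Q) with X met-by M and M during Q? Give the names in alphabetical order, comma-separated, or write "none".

Target Q = [Mon 01:00, Mon 08:00].
Intermediaries M with M during Q: none.
Union: none.

none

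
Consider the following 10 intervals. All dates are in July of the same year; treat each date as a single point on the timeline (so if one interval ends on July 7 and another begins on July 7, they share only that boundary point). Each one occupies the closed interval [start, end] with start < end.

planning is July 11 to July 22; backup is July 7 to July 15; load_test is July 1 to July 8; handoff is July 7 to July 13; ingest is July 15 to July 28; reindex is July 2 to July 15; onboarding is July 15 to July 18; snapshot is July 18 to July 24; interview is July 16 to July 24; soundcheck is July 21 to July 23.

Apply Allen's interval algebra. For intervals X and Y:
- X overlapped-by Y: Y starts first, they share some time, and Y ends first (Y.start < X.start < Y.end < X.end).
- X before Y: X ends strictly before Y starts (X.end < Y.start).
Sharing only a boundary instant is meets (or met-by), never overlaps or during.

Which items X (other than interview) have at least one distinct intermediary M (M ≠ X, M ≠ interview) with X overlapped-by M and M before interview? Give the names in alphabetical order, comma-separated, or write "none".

Target interview = [July 16, July 24].
Intermediaries M with M before interview: backup, handoff, load_test, reindex.
Via backup — items with X overlapped-by backup: planning.
Via handoff — items with X overlapped-by handoff: planning.
Via load_test — items with X overlapped-by load_test: backup, handoff, reindex.
Via reindex — items with X overlapped-by reindex: planning.
Union: backup, handoff, planning, reindex.

backup, handoff, planning, reindex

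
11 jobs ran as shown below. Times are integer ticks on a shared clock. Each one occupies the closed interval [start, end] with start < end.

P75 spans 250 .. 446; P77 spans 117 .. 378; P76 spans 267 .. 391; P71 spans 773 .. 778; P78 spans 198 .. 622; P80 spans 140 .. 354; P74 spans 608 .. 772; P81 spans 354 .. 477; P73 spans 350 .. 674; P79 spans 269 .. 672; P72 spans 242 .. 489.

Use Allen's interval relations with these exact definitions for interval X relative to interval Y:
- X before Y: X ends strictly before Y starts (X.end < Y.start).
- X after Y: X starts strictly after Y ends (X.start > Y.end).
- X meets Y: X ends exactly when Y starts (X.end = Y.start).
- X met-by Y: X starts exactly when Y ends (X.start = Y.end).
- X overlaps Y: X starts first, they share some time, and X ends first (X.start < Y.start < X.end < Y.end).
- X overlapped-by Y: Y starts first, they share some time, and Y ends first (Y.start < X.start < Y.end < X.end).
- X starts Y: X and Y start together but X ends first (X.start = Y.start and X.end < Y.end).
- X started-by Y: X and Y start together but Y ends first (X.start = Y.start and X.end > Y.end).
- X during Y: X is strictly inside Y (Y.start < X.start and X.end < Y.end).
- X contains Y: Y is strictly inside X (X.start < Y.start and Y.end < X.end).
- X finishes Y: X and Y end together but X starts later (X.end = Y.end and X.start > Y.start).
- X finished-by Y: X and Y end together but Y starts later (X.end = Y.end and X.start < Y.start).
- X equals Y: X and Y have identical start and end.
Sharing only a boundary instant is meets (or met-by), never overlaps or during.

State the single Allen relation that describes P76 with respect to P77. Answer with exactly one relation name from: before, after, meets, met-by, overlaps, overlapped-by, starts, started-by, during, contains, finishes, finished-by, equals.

overlapped-by

P76 = [267, 391]; P77 = [117, 378].
Compare endpoints: P76.start > P77.start, P76.start < P77.end, P76.end > P77.start, P76.end > P77.end.
That pattern is 'overlapped-by'.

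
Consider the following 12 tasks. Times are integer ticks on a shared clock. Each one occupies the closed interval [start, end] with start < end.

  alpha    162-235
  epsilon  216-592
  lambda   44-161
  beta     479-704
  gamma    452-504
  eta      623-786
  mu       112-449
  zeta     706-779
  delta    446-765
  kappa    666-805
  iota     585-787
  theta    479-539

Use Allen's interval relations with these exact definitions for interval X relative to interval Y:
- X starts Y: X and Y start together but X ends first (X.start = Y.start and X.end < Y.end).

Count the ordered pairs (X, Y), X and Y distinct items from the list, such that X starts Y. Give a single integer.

1

Checking all 132 ordered pairs for relation 'starts'; matching pairs in alphabetical order:
(theta, beta): theta starts beta ✓
Count: 1.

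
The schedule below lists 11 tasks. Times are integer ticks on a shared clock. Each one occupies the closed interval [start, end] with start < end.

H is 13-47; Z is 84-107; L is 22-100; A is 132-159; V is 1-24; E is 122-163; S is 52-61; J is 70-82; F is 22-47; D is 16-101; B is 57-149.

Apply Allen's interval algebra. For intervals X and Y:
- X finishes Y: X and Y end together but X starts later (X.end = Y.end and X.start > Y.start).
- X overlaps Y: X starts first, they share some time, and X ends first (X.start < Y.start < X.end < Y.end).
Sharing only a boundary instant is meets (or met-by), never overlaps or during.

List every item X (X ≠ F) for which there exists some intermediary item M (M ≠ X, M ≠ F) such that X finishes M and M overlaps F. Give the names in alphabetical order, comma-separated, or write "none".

none

Target F = [22, 47].
Intermediaries M with M overlaps F: V.
Via V — items with X finishes V: none.
Union: none.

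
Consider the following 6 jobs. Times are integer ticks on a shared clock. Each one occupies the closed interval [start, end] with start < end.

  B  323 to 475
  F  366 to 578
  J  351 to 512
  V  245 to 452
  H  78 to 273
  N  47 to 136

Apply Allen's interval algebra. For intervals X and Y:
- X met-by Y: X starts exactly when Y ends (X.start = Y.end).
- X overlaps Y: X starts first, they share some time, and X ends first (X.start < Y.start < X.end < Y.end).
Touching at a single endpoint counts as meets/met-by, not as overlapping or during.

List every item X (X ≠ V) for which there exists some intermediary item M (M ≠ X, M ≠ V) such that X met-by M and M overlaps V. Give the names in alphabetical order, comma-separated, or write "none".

Target V = [245, 452].
Intermediaries M with M overlaps V: H.
Via H — items with X met-by H: none.
Union: none.

none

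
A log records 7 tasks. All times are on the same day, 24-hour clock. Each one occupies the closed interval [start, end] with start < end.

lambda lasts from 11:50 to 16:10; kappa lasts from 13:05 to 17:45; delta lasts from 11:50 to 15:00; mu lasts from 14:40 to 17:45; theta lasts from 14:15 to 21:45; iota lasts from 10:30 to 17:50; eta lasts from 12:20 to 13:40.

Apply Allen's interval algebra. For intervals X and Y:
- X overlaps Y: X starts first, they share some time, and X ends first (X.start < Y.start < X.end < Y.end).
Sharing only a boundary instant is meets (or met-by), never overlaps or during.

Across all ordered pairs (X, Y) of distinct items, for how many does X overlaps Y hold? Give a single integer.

Checking all 42 ordered pairs for relation 'overlaps'; matching pairs in alphabetical order:
(delta, kappa): delta overlaps kappa ✓
(delta, mu): delta overlaps mu ✓
(delta, theta): delta overlaps theta ✓
(eta, kappa): eta overlaps kappa ✓
(iota, theta): iota overlaps theta ✓
(kappa, theta): kappa overlaps theta ✓
(lambda, kappa): lambda overlaps kappa ✓
(lambda, mu): lambda overlaps mu ✓
(lambda, theta): lambda overlaps theta ✓
Count: 9.

9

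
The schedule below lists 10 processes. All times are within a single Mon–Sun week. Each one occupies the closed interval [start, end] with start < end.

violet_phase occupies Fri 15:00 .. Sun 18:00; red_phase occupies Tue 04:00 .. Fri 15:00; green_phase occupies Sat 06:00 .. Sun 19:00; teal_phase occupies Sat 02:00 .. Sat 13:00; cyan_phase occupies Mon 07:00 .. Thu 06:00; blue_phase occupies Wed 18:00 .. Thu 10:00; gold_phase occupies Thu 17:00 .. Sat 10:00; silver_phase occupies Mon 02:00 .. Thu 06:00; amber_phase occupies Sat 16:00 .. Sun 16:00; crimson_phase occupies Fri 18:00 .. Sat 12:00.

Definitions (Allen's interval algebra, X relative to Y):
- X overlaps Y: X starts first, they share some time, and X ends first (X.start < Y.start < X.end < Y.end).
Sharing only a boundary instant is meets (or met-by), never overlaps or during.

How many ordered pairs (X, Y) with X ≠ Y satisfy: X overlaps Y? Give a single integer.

Checking all 90 ordered pairs for relation 'overlaps'; matching pairs in alphabetical order:
(crimson_phase, green_phase): crimson_phase overlaps green_phase ✓
(crimson_phase, teal_phase): crimson_phase overlaps teal_phase ✓
(cyan_phase, blue_phase): cyan_phase overlaps blue_phase ✓
(cyan_phase, red_phase): cyan_phase overlaps red_phase ✓
(gold_phase, crimson_phase): gold_phase overlaps crimson_phase ✓
(gold_phase, green_phase): gold_phase overlaps green_phase ✓
(gold_phase, teal_phase): gold_phase overlaps teal_phase ✓
(gold_phase, violet_phase): gold_phase overlaps violet_phase ✓
(red_phase, gold_phase): red_phase overlaps gold_phase ✓
(silver_phase, blue_phase): silver_phase overlaps blue_phase ✓
(silver_phase, red_phase): silver_phase overlaps red_phase ✓
(teal_phase, green_phase): teal_phase overlaps green_phase ✓
(violet_phase, green_phase): violet_phase overlaps green_phase ✓
Count: 13.

13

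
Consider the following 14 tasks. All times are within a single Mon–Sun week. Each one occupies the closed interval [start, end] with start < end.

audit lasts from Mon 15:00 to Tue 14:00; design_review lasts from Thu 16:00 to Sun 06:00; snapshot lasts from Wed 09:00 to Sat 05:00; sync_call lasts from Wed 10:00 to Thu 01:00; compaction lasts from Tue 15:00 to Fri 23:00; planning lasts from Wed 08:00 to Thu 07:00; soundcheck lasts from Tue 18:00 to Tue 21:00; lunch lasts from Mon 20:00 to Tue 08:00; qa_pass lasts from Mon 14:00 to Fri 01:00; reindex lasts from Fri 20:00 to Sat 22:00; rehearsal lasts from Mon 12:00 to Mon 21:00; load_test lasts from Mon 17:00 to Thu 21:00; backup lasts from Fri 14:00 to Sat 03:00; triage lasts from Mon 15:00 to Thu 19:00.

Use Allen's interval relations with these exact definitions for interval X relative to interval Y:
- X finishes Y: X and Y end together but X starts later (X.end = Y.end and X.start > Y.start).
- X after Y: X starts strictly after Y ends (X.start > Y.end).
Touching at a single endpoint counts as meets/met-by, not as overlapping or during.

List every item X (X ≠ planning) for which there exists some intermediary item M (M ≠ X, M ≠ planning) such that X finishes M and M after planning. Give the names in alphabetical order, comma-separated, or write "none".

none

Target planning = [Wed 08:00, Thu 07:00].
Intermediaries M with M after planning: backup, design_review, reindex.
Via backup — items with X finishes backup: none.
Via design_review — items with X finishes design_review: none.
Via reindex — items with X finishes reindex: none.
Union: none.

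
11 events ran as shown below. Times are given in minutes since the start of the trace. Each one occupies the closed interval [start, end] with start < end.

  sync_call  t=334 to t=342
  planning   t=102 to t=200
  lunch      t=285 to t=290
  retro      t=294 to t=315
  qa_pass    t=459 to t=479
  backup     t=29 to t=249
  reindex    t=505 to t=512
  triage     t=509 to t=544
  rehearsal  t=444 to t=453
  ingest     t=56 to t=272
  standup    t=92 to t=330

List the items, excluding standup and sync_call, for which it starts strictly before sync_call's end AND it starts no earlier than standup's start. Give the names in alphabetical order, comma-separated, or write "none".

Conditions: its start is strictly before sync_call's end (X.start < t=342) AND its start is no earlier than standup's start (X.start >= t=92).
backup: start t=29 < t=342? ✓; start t=29 >= t=92? ✗ → no.
ingest: start t=56 < t=342? ✓; start t=56 >= t=92? ✗ → no.
lunch: start t=285 < t=342? ✓; start t=285 >= t=92? ✓ → yes.
planning: start t=102 < t=342? ✓; start t=102 >= t=92? ✓ → yes.
qa_pass: start t=459 < t=342? ✗; start t=459 >= t=92? ✓ → no.
rehearsal: start t=444 < t=342? ✗; start t=444 >= t=92? ✓ → no.
reindex: start t=505 < t=342? ✗; start t=505 >= t=92? ✓ → no.
retro: start t=294 < t=342? ✓; start t=294 >= t=92? ✓ → yes.
triage: start t=509 < t=342? ✗; start t=509 >= t=92? ✓ → no.
Result: lunch, planning, retro.

lunch, planning, retro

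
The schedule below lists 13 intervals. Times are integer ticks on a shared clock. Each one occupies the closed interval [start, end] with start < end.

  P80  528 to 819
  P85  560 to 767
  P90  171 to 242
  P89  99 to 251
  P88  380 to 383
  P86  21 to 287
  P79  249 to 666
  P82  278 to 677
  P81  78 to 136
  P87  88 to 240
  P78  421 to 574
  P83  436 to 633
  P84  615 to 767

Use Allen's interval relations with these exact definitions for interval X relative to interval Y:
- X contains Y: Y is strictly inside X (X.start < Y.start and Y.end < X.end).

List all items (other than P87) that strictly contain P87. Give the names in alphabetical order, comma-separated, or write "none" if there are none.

P86

Target P87 = [88, 240].
P78 [421, 574] → after → no.
P79 [249, 666] → after → no.
P80 [528, 819] → after → no.
P81 [78, 136] → overlaps → no.
P82 [278, 677] → after → no.
P83 [436, 633] → after → no.
P84 [615, 767] → after → no.
P85 [560, 767] → after → no.
P86 [21, 287] → contains → yes.
P88 [380, 383] → after → no.
P89 [99, 251] → overlapped-by → no.
P90 [171, 242] → overlapped-by → no.
Result: P86.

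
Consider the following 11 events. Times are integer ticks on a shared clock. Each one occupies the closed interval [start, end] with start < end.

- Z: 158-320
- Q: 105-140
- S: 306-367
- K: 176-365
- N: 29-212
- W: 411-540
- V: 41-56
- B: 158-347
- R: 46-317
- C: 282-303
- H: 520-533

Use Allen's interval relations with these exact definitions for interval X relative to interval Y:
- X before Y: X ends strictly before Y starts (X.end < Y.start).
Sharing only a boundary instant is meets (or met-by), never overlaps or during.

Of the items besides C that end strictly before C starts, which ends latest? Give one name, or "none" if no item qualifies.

N

Target C = [282, 303].
B [158, 347] → contains → excluded.
H [520, 533] → after → excluded.
K [176, 365] → contains → excluded.
N [29, 212] → before → candidate.
Q [105, 140] → before → candidate.
R [46, 317] → contains → excluded.
S [306, 367] → after → excluded.
V [41, 56] → before → candidate.
W [411, 540] → after → excluded.
Z [158, 320] → contains → excluded.
Among candidates, latest end is 212 → N.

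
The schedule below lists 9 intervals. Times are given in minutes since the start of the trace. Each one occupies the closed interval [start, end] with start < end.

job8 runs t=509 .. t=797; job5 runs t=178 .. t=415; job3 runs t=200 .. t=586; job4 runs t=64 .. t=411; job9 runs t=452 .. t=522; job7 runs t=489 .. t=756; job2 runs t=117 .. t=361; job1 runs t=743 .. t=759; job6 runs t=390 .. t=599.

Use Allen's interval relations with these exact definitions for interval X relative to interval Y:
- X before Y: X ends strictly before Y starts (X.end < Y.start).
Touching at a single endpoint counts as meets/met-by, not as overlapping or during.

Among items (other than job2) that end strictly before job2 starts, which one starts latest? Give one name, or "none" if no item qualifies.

Target job2 = [t=117, t=361].
job1 [t=743, t=759] → after → excluded.
job3 [t=200, t=586] → overlapped-by → excluded.
job4 [t=64, t=411] → contains → excluded.
job5 [t=178, t=415] → overlapped-by → excluded.
job6 [t=390, t=599] → after → excluded.
job7 [t=489, t=756] → after → excluded.
job8 [t=509, t=797] → after → excluded.
job9 [t=452, t=522] → after → excluded.
No candidates → none.

none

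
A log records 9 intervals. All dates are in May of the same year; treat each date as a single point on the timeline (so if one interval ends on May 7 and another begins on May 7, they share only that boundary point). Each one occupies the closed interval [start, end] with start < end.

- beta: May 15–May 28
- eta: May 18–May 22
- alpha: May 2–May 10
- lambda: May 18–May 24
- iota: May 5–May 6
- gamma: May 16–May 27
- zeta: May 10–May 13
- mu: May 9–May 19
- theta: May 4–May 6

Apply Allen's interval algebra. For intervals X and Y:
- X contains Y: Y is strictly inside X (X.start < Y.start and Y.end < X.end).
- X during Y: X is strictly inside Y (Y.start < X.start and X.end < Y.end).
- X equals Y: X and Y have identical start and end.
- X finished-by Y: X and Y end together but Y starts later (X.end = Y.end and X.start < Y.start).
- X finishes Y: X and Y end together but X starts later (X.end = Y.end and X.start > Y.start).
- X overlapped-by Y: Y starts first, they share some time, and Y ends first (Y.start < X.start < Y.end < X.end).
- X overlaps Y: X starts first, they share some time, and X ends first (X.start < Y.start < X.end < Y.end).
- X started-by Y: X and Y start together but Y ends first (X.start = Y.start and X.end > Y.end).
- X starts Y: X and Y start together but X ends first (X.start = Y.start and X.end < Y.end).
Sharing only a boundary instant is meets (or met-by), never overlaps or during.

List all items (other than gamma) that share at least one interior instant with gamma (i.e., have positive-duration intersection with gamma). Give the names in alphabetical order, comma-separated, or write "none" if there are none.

beta, eta, lambda, mu

Target gamma = [May 16, May 27].
alpha [May 2, May 10] → before → no.
beta [May 15, May 28] → contains → yes.
eta [May 18, May 22] → during → yes.
iota [May 5, May 6] → before → no.
lambda [May 18, May 24] → during → yes.
mu [May 9, May 19] → overlaps → yes.
theta [May 4, May 6] → before → no.
zeta [May 10, May 13] → before → no.
Result: beta, eta, lambda, mu.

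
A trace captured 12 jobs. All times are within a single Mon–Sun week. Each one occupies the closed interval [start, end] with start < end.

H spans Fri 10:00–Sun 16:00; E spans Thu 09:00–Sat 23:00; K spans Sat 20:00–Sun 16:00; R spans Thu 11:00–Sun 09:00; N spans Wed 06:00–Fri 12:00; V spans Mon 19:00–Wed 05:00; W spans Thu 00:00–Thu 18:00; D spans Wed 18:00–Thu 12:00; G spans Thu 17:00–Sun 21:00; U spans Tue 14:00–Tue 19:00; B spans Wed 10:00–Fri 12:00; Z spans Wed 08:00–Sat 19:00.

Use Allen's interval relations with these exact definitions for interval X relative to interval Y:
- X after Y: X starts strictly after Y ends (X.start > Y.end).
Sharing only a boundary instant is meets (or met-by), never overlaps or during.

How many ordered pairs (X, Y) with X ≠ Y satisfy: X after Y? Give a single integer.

28

Checking all 132 ordered pairs for relation 'after'; matching pairs in alphabetical order:
(B, U): B after U ✓
(B, V): B after V ✓
(D, U): D after U ✓
(D, V): D after V ✓
(E, U): E after U ✓
(E, V): E after V ✓
(G, D): G after D ✓
(G, U): G after U ✓
(G, V): G after V ✓
(H, D): H after D ✓
(H, U): H after U ✓
(H, V): H after V ✓
(H, W): H after W ✓
(K, B): K after B ✓
(K, D): K after D ✓
(K, N): K after N ✓
(K, U): K after U ✓
(K, V): K after V ✓
(K, W): K after W ✓
(K, Z): K after Z ✓
(N, U): N after U ✓
(N, V): N after V ✓
(R, U): R after U ✓
(R, V): R after V ✓
... plus 4 further pairs not listed.
Count: 28.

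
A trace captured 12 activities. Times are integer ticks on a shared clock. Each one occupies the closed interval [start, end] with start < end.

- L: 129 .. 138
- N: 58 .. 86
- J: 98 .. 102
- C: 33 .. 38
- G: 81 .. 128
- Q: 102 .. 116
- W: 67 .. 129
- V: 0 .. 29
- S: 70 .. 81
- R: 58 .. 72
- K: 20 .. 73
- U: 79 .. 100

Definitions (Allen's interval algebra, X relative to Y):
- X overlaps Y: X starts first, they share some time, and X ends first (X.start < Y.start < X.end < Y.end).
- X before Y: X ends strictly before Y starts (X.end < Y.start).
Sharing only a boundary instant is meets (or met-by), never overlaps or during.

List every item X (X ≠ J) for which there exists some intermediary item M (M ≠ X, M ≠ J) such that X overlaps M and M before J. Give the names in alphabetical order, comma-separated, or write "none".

Target J = [98, 102].
Intermediaries M with M before J: C, K, N, R, S, V.
Via C — items with X overlaps C: none.
Via K — items with X overlaps K: V.
Via N — items with X overlaps N: K.
Via R — items with X overlaps R: none.
Via S — items with X overlaps S: K, R.
Via V — items with X overlaps V: none.
Union: K, R, V.

K, R, V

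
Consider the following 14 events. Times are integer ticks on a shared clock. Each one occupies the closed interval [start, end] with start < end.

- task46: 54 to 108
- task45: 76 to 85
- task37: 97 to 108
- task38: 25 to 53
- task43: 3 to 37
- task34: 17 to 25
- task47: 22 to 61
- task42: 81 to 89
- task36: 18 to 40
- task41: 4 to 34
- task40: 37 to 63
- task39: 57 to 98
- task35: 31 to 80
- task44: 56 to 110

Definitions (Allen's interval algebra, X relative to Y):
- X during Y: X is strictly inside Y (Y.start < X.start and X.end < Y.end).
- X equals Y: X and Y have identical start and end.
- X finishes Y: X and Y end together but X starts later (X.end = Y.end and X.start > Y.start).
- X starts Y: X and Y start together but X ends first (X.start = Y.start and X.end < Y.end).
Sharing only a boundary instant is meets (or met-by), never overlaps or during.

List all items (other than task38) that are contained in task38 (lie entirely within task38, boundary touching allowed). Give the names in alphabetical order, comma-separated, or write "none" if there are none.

Target task38 = [25, 53].
task34 [17, 25] → meets → no.
task35 [31, 80] → overlapped-by → no.
task36 [18, 40] → overlaps → no.
task37 [97, 108] → after → no.
task39 [57, 98] → after → no.
task40 [37, 63] → overlapped-by → no.
task41 [4, 34] → overlaps → no.
task42 [81, 89] → after → no.
task43 [3, 37] → overlaps → no.
task44 [56, 110] → after → no.
task45 [76, 85] → after → no.
task46 [54, 108] → after → no.
task47 [22, 61] → contains → no.
Result: none.

none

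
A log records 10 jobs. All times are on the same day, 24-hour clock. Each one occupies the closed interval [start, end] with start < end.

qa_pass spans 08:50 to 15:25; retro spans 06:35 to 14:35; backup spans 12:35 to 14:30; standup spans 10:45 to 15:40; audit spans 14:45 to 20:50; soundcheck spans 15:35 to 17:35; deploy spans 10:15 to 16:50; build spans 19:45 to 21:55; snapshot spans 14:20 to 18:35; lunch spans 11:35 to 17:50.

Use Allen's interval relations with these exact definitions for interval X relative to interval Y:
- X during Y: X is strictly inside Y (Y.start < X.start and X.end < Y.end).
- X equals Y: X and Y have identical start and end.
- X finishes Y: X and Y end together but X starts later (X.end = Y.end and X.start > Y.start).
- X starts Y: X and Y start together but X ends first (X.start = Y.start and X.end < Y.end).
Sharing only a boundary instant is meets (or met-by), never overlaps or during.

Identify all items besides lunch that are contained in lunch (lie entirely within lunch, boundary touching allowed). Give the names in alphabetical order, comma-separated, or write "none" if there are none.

backup, soundcheck

Target lunch = [11:35, 17:50].
audit [14:45, 20:50] → overlapped-by → no.
backup [12:35, 14:30] → during → yes.
build [19:45, 21:55] → after → no.
deploy [10:15, 16:50] → overlaps → no.
qa_pass [08:50, 15:25] → overlaps → no.
retro [06:35, 14:35] → overlaps → no.
snapshot [14:20, 18:35] → overlapped-by → no.
soundcheck [15:35, 17:35] → during → yes.
standup [10:45, 15:40] → overlaps → no.
Result: backup, soundcheck.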